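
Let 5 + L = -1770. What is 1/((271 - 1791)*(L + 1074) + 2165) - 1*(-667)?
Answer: 712145896/1067685 ≈ 667.00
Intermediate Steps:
L = -1775 (L = -5 - 1770 = -1775)
1/((271 - 1791)*(L + 1074) + 2165) - 1*(-667) = 1/((271 - 1791)*(-1775 + 1074) + 2165) - 1*(-667) = 1/(-1520*(-701) + 2165) + 667 = 1/(1065520 + 2165) + 667 = 1/1067685 + 667 = 712145896/1067685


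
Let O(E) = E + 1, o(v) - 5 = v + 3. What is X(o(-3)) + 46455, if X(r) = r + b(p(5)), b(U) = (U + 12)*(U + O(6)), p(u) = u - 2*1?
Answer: 46610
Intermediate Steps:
o(v) = 8 + v (o(v) = 5 + (v + 3) = 5 + (3 + v) = 8 + v)
p(u) = -2 + u (p(u) = u - 2 = -2 + u)
O(E) = 1 + E
b(U) = (7 + U)*(12 + U) (b(U) = (U + 12)*(U + (1 + 6)) = (12 + U)*(U + 7) = (12 + U)*(7 + U) = (7 + U)*(12 + U))
X(r) = 150 + r (X(r) = r + (84 + (-2 + 5)² + 19*(-2 + 5)) = r + (84 + 3² + 19*3) = r + (84 + 9 + 57) = r + 150 = 150 + r)
X(o(-3)) + 46455 = (150 + (8 - 3)) + 46455 = (150 + 5) + 46455 = 155 + 46455 = 46610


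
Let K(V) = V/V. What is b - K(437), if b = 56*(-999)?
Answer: -55945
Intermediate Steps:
b = -55944
K(V) = 1
b - K(437) = -55944 - 1*1 = -55944 - 1 = -55945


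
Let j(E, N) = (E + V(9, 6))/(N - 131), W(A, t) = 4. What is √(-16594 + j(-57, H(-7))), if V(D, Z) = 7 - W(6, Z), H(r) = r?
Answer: I*√8778019/23 ≈ 128.82*I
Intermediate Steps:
V(D, Z) = 3 (V(D, Z) = 7 - 1*4 = 7 - 4 = 3)
j(E, N) = (3 + E)/(-131 + N) (j(E, N) = (E + 3)/(N - 131) = (3 + E)/(-131 + N))
√(-16594 + j(-57, H(-7))) = √(-16594 + (3 - 57)/(-131 - 7)) = √(-16594 - 54/(-138)) = √(-16594 - 1/138*(-54)) = √(-16594 + 9/23) = √(-381653/23) = I*√8778019/23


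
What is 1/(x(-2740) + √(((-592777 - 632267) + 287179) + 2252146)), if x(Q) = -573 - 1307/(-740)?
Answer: 312807620/541013995231 + 547600*√1314281/541013995231 ≈ 0.0017386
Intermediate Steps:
x(Q) = -422713/740 (x(Q) = -573 - 1307*(-1/740) = -573 + 1307/740 = -422713/740)
1/(x(-2740) + √(((-592777 - 632267) + 287179) + 2252146)) = 1/(-422713/740 + √(((-592777 - 632267) + 287179) + 2252146)) = 1/(-422713/740 + √((-1225044 + 287179) + 2252146)) = 1/(-422713/740 + √(-937865 + 2252146)) = 1/(-422713/740 + √1314281)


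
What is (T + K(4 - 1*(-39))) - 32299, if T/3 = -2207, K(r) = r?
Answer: -38877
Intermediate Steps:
T = -6621 (T = 3*(-2207) = -6621)
(T + K(4 - 1*(-39))) - 32299 = (-6621 + (4 - 1*(-39))) - 32299 = (-6621 + (4 + 39)) - 32299 = (-6621 + 43) - 32299 = -6578 - 32299 = -38877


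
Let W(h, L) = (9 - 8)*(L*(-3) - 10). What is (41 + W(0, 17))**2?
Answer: 400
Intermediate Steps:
W(h, L) = -10 - 3*L (W(h, L) = 1*(-3*L - 10) = 1*(-10 - 3*L) = -10 - 3*L)
(41 + W(0, 17))**2 = (41 + (-10 - 3*17))**2 = (41 + (-10 - 51))**2 = (41 - 61)**2 = (-20)**2 = 400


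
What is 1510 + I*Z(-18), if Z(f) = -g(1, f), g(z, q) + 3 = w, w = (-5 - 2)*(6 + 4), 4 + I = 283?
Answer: 21877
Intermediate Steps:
I = 279 (I = -4 + 283 = 279)
w = -70 (w = -7*10 = -70)
g(z, q) = -73 (g(z, q) = -3 - 70 = -73)
Z(f) = 73 (Z(f) = -1*(-73) = 73)
1510 + I*Z(-18) = 1510 + 279*73 = 1510 + 20367 = 21877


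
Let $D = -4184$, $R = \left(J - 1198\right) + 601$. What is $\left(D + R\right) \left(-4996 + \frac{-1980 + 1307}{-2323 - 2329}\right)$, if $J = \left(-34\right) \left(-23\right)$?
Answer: $\frac{92939635281}{4652} \approx 1.9978 \cdot 10^{7}$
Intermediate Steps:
$J = 782$
$R = 185$ ($R = \left(782 - 1198\right) + 601 = -416 + 601 = 185$)
$\left(D + R\right) \left(-4996 + \frac{-1980 + 1307}{-2323 - 2329}\right) = \left(-4184 + 185\right) \left(-4996 + \frac{-1980 + 1307}{-2323 - 2329}\right) = - 3999 \left(-4996 - \frac{673}{-4652}\right) = - 3999 \left(-4996 - - \frac{673}{4652}\right) = - 3999 \left(-4996 + \frac{673}{4652}\right) = \left(-3999\right) \left(- \frac{23240719}{4652}\right) = \frac{92939635281}{4652}$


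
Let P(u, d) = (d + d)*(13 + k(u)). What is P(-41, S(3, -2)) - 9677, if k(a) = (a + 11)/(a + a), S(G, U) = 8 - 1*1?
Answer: -389085/41 ≈ -9489.9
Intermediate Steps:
S(G, U) = 7 (S(G, U) = 8 - 1 = 7)
k(a) = (11 + a)/(2*a) (k(a) = (11 + a)/((2*a)) = (11 + a)*(1/(2*a)) = (11 + a)/(2*a))
P(u, d) = 2*d*(13 + (11 + u)/(2*u)) (P(u, d) = (d + d)*(13 + (11 + u)/(2*u)) = (2*d)*(13 + (11 + u)/(2*u)) = 2*d*(13 + (11 + u)/(2*u)))
P(-41, S(3, -2)) - 9677 = 7*(11 + 27*(-41))/(-41) - 9677 = 7*(-1/41)*(11 - 1107) - 9677 = 7*(-1/41)*(-1096) - 9677 = 7672/41 - 9677 = -389085/41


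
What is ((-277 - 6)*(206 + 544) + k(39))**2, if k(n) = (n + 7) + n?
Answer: 45013987225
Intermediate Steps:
k(n) = 7 + 2*n (k(n) = (7 + n) + n = 7 + 2*n)
((-277 - 6)*(206 + 544) + k(39))**2 = ((-277 - 6)*(206 + 544) + (7 + 2*39))**2 = (-283*750 + (7 + 78))**2 = (-212250 + 85)**2 = (-212165)**2 = 45013987225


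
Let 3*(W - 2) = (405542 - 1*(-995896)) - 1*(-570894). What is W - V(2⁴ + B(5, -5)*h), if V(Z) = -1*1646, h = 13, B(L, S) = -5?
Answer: 659092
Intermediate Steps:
V(Z) = -1646
W = 657446 (W = 2 + ((405542 - 1*(-995896)) - 1*(-570894))/3 = 2 + ((405542 + 995896) + 570894)/3 = 2 + (1401438 + 570894)/3 = 2 + (⅓)*1972332 = 2 + 657444 = 657446)
W - V(2⁴ + B(5, -5)*h) = 657446 - 1*(-1646) = 657446 + 1646 = 659092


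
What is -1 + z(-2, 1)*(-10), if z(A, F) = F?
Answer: -11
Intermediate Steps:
-1 + z(-2, 1)*(-10) = -1 + 1*(-10) = -1 - 10 = -11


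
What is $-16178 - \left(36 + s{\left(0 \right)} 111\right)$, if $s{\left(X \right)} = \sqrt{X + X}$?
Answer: $-16214$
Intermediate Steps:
$s{\left(X \right)} = \sqrt{2} \sqrt{X}$ ($s{\left(X \right)} = \sqrt{2 X} = \sqrt{2} \sqrt{X}$)
$-16178 - \left(36 + s{\left(0 \right)} 111\right) = -16178 - \left(36 + \sqrt{2} \sqrt{0} \cdot 111\right) = -16178 - \left(36 + \sqrt{2} \cdot 0 \cdot 111\right) = -16178 - \left(36 + 0 \cdot 111\right) = -16178 - \left(36 + 0\right) = -16178 - 36 = -16214$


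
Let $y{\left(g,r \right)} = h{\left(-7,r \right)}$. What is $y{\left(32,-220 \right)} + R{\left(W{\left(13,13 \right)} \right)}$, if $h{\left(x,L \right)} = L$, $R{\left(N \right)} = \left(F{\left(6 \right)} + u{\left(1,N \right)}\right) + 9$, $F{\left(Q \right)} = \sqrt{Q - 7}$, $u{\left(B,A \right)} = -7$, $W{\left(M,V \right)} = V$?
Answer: $-218 + i \approx -218.0 + 1.0 i$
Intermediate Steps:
$F{\left(Q \right)} = \sqrt{-7 + Q}$
$R{\left(N \right)} = 2 + i$ ($R{\left(N \right)} = \left(\sqrt{-7 + 6} - 7\right) + 9 = \left(\sqrt{-1} - 7\right) + 9 = \left(i - 7\right) + 9 = \left(-7 + i\right) + 9 = 2 + i$)
$y{\left(g,r \right)} = r$
$y{\left(32,-220 \right)} + R{\left(W{\left(13,13 \right)} \right)} = -220 + \left(2 + i\right) = -218 + i$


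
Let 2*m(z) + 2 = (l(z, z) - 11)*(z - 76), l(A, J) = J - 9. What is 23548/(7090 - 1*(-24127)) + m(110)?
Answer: 47754341/31217 ≈ 1529.8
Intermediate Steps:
l(A, J) = -9 + J
m(z) = -1 + (-76 + z)*(-20 + z)/2 (m(z) = -1 + (((-9 + z) - 11)*(z - 76))/2 = -1 + ((-20 + z)*(-76 + z))/2 = -1 + ((-76 + z)*(-20 + z))/2 = -1 + (-76 + z)*(-20 + z)/2)
23548/(7090 - 1*(-24127)) + m(110) = 23548/(7090 - 1*(-24127)) + (759 + (1/2)*110**2 - 48*110) = 23548/(7090 + 24127) + (759 + (1/2)*12100 - 5280) = 23548/31217 + (759 + 6050 - 5280) = 23548*(1/31217) + 1529 = 23548/31217 + 1529 = 47754341/31217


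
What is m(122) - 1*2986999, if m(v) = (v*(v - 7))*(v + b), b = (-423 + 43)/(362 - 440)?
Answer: -47072521/39 ≈ -1.2070e+6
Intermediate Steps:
b = 190/39 (b = -380/(-78) = -380*(-1/78) = 190/39 ≈ 4.8718)
m(v) = v*(-7 + v)*(190/39 + v) (m(v) = (v*(v - 7))*(v + 190/39) = (v*(-7 + v))*(190/39 + v) = v*(-7 + v)*(190/39 + v))
m(122) - 1*2986999 = (1/39)*122*(-1330 - 83*122 + 39*122**2) - 1*2986999 = (1/39)*122*(-1330 - 10126 + 39*14884) - 2986999 = (1/39)*122*(-1330 - 10126 + 580476) - 2986999 = (1/39)*122*569020 - 2986999 = 69420440/39 - 2986999 = -47072521/39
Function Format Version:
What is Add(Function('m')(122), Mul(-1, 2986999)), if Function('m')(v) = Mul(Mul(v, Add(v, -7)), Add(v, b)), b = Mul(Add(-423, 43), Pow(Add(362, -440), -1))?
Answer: Rational(-47072521, 39) ≈ -1.2070e+6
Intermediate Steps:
b = Rational(190, 39) (b = Mul(-380, Pow(-78, -1)) = Mul(-380, Rational(-1, 78)) = Rational(190, 39) ≈ 4.8718)
Function('m')(v) = Mul(v, Add(-7, v), Add(Rational(190, 39), v)) (Function('m')(v) = Mul(Mul(v, Add(v, -7)), Add(v, Rational(190, 39))) = Mul(Mul(v, Add(-7, v)), Add(Rational(190, 39), v)) = Mul(v, Add(-7, v), Add(Rational(190, 39), v)))
Add(Function('m')(122), Mul(-1, 2986999)) = Add(Mul(Rational(1, 39), 122, Add(-1330, Mul(-83, 122), Mul(39, Pow(122, 2)))), Mul(-1, 2986999)) = Add(Mul(Rational(1, 39), 122, Add(-1330, -10126, Mul(39, 14884))), -2986999) = Add(Mul(Rational(1, 39), 122, Add(-1330, -10126, 580476)), -2986999) = Add(Mul(Rational(1, 39), 122, 569020), -2986999) = Add(Rational(69420440, 39), -2986999) = Rational(-47072521, 39)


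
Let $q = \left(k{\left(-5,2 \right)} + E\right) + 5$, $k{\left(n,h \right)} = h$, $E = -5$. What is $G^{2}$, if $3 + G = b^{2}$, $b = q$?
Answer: $1$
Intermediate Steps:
$q = 2$ ($q = \left(2 - 5\right) + 5 = -3 + 5 = 2$)
$b = 2$
$G = 1$ ($G = -3 + 2^{2} = -3 + 4 = 1$)
$G^{2} = 1^{2} = 1$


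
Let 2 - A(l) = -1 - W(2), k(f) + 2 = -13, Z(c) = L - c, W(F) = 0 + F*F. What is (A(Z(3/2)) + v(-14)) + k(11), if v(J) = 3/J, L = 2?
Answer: -115/14 ≈ -8.2143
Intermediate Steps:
W(F) = F**2 (W(F) = 0 + F**2 = F**2)
Z(c) = 2 - c
k(f) = -15 (k(f) = -2 - 13 = -15)
A(l) = 7 (A(l) = 2 - (-1 - 1*2**2) = 2 - (-1 - 1*4) = 2 - (-1 - 4) = 2 - 1*(-5) = 2 + 5 = 7)
(A(Z(3/2)) + v(-14)) + k(11) = (7 + 3/(-14)) - 15 = (7 + 3*(-1/14)) - 15 = (7 - 3/14) - 15 = 95/14 - 15 = -115/14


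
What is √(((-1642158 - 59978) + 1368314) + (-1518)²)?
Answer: √1970502 ≈ 1403.7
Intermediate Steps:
√(((-1642158 - 59978) + 1368314) + (-1518)²) = √((-1702136 + 1368314) + 2304324) = √(-333822 + 2304324) = √1970502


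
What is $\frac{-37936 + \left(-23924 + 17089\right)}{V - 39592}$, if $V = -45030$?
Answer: $\frac{44771}{84622} \approx 0.52907$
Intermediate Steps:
$\frac{-37936 + \left(-23924 + 17089\right)}{V - 39592} = \frac{-37936 + \left(-23924 + 17089\right)}{-45030 - 39592} = \frac{-37936 - 6835}{-84622} = \left(-44771\right) \left(- \frac{1}{84622}\right) = \frac{44771}{84622}$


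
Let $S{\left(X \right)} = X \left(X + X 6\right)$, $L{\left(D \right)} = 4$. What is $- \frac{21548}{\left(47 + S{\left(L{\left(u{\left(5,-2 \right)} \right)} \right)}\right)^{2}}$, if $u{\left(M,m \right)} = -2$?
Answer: $- \frac{21548}{25281} \approx -0.85234$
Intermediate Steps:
$S{\left(X \right)} = 7 X^{2}$ ($S{\left(X \right)} = X \left(X + 6 X\right) = X 7 X = 7 X^{2}$)
$- \frac{21548}{\left(47 + S{\left(L{\left(u{\left(5,-2 \right)} \right)} \right)}\right)^{2}} = - \frac{21548}{\left(47 + 7 \cdot 4^{2}\right)^{2}} = - \frac{21548}{\left(47 + 7 \cdot 16\right)^{2}} = - \frac{21548}{\left(47 + 112\right)^{2}} = - \frac{21548}{159^{2}} = - \frac{21548}{25281}$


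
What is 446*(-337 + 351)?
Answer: 6244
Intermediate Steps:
446*(-337 + 351) = 446*14 = 6244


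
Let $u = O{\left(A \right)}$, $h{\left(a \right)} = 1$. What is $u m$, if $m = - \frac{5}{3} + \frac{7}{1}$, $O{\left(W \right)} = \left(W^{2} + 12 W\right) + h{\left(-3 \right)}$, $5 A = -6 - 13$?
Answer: $- \frac{12064}{75} \approx -160.85$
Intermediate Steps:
$A = - \frac{19}{5}$ ($A = \frac{-6 - 13}{5} = \frac{1}{5} \left(-19\right) = - \frac{19}{5} \approx -3.8$)
$O{\left(W \right)} = 1 + W^{2} + 12 W$ ($O{\left(W \right)} = \left(W^{2} + 12 W\right) + 1 = 1 + W^{2} + 12 W$)
$m = \frac{16}{3}$ ($m = \left(-5\right) \frac{1}{3} + 7 \cdot 1 = - \frac{5}{3} + 7 = \frac{16}{3} \approx 5.3333$)
$u = - \frac{754}{25}$ ($u = 1 + \left(- \frac{19}{5}\right)^{2} + 12 \left(- \frac{19}{5}\right) = 1 + \frac{361}{25} - \frac{228}{5} = - \frac{754}{25} \approx -30.16$)
$u m = \left(- \frac{754}{25}\right) \frac{16}{3} = - \frac{12064}{75}$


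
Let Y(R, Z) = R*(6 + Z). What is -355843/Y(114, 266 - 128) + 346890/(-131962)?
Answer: -26326150103/1083144096 ≈ -24.305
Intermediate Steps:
-355843/Y(114, 266 - 128) + 346890/(-131962) = -355843*1/(114*(6 + (266 - 128))) + 346890/(-131962) = -355843*1/(114*(6 + 138)) + 346890*(-1/131962) = -355843/(114*144) - 173445/65981 = -355843/16416 - 173445/65981 = -26326150103/1083144096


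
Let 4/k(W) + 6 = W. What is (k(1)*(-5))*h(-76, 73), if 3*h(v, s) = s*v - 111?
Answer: -22636/3 ≈ -7545.3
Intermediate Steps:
k(W) = 4/(-6 + W)
h(v, s) = -37 + s*v/3 (h(v, s) = (s*v - 111)/3 = (-111 + s*v)/3 = -37 + s*v/3)
(k(1)*(-5))*h(-76, 73) = ((4/(-6 + 1))*(-5))*(-37 + (⅓)*73*(-76)) = ((4/(-5))*(-5))*(-37 - 5548/3) = ((4*(-⅕))*(-5))*(-5659/3) = -⅘*(-5)*(-5659/3) = 4*(-5659/3) = -22636/3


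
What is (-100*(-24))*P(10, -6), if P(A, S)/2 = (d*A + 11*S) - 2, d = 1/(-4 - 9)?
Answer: -4291200/13 ≈ -3.3009e+5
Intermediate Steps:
d = -1/13 (d = 1/(-13) = -1/13 ≈ -0.076923)
P(A, S) = -4 + 22*S - 2*A/13 (P(A, S) = 2*((-A/13 + 11*S) - 2) = 2*((11*S - A/13) - 2) = 2*(-2 + 11*S - A/13) = -4 + 22*S - 2*A/13)
(-100*(-24))*P(10, -6) = (-100*(-24))*(-4 + 22*(-6) - 2/13*10) = 2400*(-4 - 132 - 20/13) = 2400*(-1788/13) = -4291200/13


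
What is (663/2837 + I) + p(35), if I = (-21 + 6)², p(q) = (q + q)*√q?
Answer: 638988/2837 + 70*√35 ≈ 639.36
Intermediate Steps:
p(q) = 2*q^(3/2) (p(q) = (2*q)*√q = 2*q^(3/2))
I = 225 (I = (-15)² = 225)
(663/2837 + I) + p(35) = (663/2837 + 225) + 2*35^(3/2) = (663*(1/2837) + 225) + 2*(35*√35) = (663/2837 + 225) + 70*√35 = 638988/2837 + 70*√35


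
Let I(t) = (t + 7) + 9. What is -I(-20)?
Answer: 4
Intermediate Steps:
I(t) = 16 + t (I(t) = (7 + t) + 9 = 16 + t)
-I(-20) = -(16 - 20) = -1*(-4) = 4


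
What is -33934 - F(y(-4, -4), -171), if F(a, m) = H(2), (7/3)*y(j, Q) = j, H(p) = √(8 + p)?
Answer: -33934 - √10 ≈ -33937.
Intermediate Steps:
y(j, Q) = 3*j/7
F(a, m) = √10 (F(a, m) = √(8 + 2) = √10)
-33934 - F(y(-4, -4), -171) = -33934 - √10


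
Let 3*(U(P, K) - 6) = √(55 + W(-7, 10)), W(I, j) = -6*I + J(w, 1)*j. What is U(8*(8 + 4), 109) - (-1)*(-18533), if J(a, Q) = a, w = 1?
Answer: -18527 + √107/3 ≈ -18524.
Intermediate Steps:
W(I, j) = j - 6*I (W(I, j) = -6*I + 1*j = -6*I + j = j - 6*I)
U(P, K) = 6 + √107/3 (U(P, K) = 6 + √(55 + (10 - 6*(-7)))/3 = 6 + √(55 + (10 + 42))/3 = 6 + √(55 + 52)/3 = 6 + √107/3)
U(8*(8 + 4), 109) - (-1)*(-18533) = (6 + √107/3) - (-1)*(-18533) = (6 + √107/3) - 1*18533 = (6 + √107/3) - 18533 = -18527 + √107/3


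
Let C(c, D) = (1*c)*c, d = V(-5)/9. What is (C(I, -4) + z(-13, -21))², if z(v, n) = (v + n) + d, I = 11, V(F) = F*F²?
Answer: 432964/81 ≈ 5345.2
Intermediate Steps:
V(F) = F³
d = -125/9 (d = (-5)³/9 = -125*⅑ = -125/9 ≈ -13.889)
z(v, n) = -125/9 + n + v (z(v, n) = (v + n) - 125/9 = (n + v) - 125/9 = -125/9 + n + v)
C(c, D) = c² (C(c, D) = c*c = c²)
(C(I, -4) + z(-13, -21))² = (11² + (-125/9 - 21 - 13))² = (121 - 431/9)² = (658/9)² = 432964/81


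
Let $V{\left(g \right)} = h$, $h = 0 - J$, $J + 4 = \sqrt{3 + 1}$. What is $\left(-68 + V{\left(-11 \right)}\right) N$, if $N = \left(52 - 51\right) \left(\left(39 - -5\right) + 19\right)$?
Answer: $-4158$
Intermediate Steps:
$N = 63$ ($N = 1 \left(\left(39 + 5\right) + 19\right) = 1 \left(44 + 19\right) = 1 \cdot 63 = 63$)
$J = -2$ ($J = -4 + \sqrt{3 + 1} = -4 + \sqrt{4} = -4 + 2 = -2$)
$h = 2$ ($h = 0 - -2 = 0 + 2 = 2$)
$V{\left(g \right)} = 2$
$\left(-68 + V{\left(-11 \right)}\right) N = \left(-68 + 2\right) 63 = \left(-66\right) 63 = -4158$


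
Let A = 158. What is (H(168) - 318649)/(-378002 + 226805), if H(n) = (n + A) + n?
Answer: 318155/151197 ≈ 2.1042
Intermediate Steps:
H(n) = 158 + 2*n (H(n) = (n + 158) + n = (158 + n) + n = 158 + 2*n)
(H(168) - 318649)/(-378002 + 226805) = ((158 + 2*168) - 318649)/(-378002 + 226805) = ((158 + 336) - 318649)/(-151197) = (494 - 318649)*(-1/151197) = -318155*(-1/151197) = 318155/151197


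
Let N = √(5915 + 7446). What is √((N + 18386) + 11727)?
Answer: √(30113 + √13361) ≈ 173.86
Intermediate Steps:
N = √13361 ≈ 115.59
√((N + 18386) + 11727) = √((√13361 + 18386) + 11727) = √((18386 + √13361) + 11727) = √(30113 + √13361)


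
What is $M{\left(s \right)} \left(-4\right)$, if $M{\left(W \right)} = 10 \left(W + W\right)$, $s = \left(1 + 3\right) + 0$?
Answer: $-320$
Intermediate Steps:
$s = 4$ ($s = 4 + 0 = 4$)
$M{\left(W \right)} = 20 W$ ($M{\left(W \right)} = 10 \cdot 2 W = 20 W$)
$M{\left(s \right)} \left(-4\right) = 20 \cdot 4 \left(-4\right) = 80 \left(-4\right) = -320$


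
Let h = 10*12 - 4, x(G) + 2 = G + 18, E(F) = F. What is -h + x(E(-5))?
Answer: -105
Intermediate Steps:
x(G) = 16 + G (x(G) = -2 + (G + 18) = -2 + (18 + G) = 16 + G)
h = 116 (h = 120 - 4 = 116)
-h + x(E(-5)) = -1*116 + (16 - 5) = -116 + 11 = -105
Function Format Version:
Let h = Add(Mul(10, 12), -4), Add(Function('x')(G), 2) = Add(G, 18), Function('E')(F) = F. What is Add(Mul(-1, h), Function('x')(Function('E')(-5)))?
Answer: -105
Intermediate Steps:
Function('x')(G) = Add(16, G) (Function('x')(G) = Add(-2, Add(G, 18)) = Add(-2, Add(18, G)) = Add(16, G))
h = 116 (h = Add(120, -4) = 116)
Add(Mul(-1, h), Function('x')(Function('E')(-5))) = Add(Mul(-1, 116), Add(16, -5)) = Add(-116, 11) = -105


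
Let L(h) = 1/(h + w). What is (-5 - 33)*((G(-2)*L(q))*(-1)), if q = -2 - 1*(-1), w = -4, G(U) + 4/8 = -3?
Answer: 133/5 ≈ 26.600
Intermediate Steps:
G(U) = -7/2 (G(U) = -1/2 - 3 = -7/2)
q = -1 (q = -2 + 1 = -1)
L(h) = 1/(-4 + h) (L(h) = 1/(h - 4) = 1/(-4 + h))
(-5 - 33)*((G(-2)*L(q))*(-1)) = (-5 - 33)*(-7/(2*(-4 - 1))*(-1)) = -38*(-7/2/(-5))*(-1) = -38*(-7/2*(-1/5))*(-1) = -133*(-1)/5 = -38*(-7/10) = 133/5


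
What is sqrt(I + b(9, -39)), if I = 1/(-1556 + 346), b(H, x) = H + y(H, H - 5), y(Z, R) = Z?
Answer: sqrt(217790)/110 ≈ 4.2425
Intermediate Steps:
b(H, x) = 2*H (b(H, x) = H + H = 2*H)
I = -1/1210 (I = 1/(-1210) = -1/1210 ≈ -0.00082645)
sqrt(I + b(9, -39)) = sqrt(-1/1210 + 2*9) = sqrt(-1/1210 + 18) = sqrt(21779/1210) = sqrt(217790)/110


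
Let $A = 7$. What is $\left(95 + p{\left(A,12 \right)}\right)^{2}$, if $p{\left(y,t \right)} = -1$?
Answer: $8836$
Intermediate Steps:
$\left(95 + p{\left(A,12 \right)}\right)^{2} = \left(95 - 1\right)^{2} = 94^{2} = 8836$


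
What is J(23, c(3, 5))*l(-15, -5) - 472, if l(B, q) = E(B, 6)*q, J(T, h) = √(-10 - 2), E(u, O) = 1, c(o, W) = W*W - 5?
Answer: -472 - 10*I*√3 ≈ -472.0 - 17.32*I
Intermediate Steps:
c(o, W) = -5 + W² (c(o, W) = W² - 5 = -5 + W²)
J(T, h) = 2*I*√3 (J(T, h) = √(-12) = 2*I*√3)
l(B, q) = q (l(B, q) = 1*q = q)
J(23, c(3, 5))*l(-15, -5) - 472 = (2*I*√3)*(-5) - 472 = -10*I*√3 - 472 = -472 - 10*I*√3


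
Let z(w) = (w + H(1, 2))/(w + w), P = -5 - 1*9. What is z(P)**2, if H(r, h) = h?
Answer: 9/49 ≈ 0.18367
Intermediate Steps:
P = -14 (P = -5 - 9 = -14)
z(w) = (2 + w)/(2*w) (z(w) = (w + 2)/(w + w) = (2 + w)/((2*w)) = (2 + w)*(1/(2*w)) = (2 + w)/(2*w))
z(P)**2 = ((1/2)*(2 - 14)/(-14))**2 = ((1/2)*(-1/14)*(-12))**2 = (3/7)**2 = 9/49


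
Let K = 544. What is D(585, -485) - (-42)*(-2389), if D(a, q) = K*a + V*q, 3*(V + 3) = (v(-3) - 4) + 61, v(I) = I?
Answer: 210627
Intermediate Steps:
V = 15 (V = -3 + ((-3 - 4) + 61)/3 = -3 + (-7 + 61)/3 = -3 + (⅓)*54 = -3 + 18 = 15)
D(a, q) = 15*q + 544*a (D(a, q) = 544*a + 15*q = 15*q + 544*a)
D(585, -485) - (-42)*(-2389) = (15*(-485) + 544*585) - (-42)*(-2389) = (-7275 + 318240) - 1*100338 = 310965 - 100338 = 210627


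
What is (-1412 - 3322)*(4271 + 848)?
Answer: -24233346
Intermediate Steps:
(-1412 - 3322)*(4271 + 848) = -4734*5119 = -24233346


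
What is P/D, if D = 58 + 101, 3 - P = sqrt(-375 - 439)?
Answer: 1/53 - I*sqrt(814)/159 ≈ 0.018868 - 0.17944*I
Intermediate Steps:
P = 3 - I*sqrt(814) (P = 3 - sqrt(-375 - 439) = 3 - sqrt(-814) = 3 - I*sqrt(814) ≈ 3.0 - 28.531*I)
D = 159
P/D = (3 - I*sqrt(814))/159 = (3 - I*sqrt(814))*(1/159) = 1/53 - I*sqrt(814)/159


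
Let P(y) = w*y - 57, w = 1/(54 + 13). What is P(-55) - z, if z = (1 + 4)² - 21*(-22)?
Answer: -36503/67 ≈ -544.82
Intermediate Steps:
w = 1/67 ≈ 0.014925
P(y) = -57 + y/67 (P(y) = y/67 - 57 = -57 + y/67)
z = 487 (z = 5² + 462 = 25 + 462 = 487)
P(-55) - z = (-57 + (1/67)*(-55)) - 1*487 = (-57 - 55/67) - 487 = -3874/67 - 487 = -36503/67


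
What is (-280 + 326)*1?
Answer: 46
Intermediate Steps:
(-280 + 326)*1 = 46*1 = 46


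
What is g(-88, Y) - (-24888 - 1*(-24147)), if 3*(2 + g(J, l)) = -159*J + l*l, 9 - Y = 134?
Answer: 31834/3 ≈ 10611.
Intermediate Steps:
Y = -125 (Y = 9 - 1*134 = 9 - 134 = -125)
g(J, l) = -2 - 53*J + l**2/3 (g(J, l) = -2 + (-159*J + l*l)/3 = -2 + (-159*J + l**2)/3 = -2 + (l**2 - 159*J)/3 = -2 + (-53*J + l**2/3) = -2 - 53*J + l**2/3)
g(-88, Y) - (-24888 - 1*(-24147)) = (-2 - 53*(-88) + (1/3)*(-125)**2) - (-24888 - 1*(-24147)) = (-2 + 4664 + (1/3)*15625) - (-24888 + 24147) = (-2 + 4664 + 15625/3) - 1*(-741) = 29611/3 + 741 = 31834/3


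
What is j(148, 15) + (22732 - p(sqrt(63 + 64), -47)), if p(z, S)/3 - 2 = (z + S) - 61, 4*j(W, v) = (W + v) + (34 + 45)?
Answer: 46221/2 - 3*sqrt(127) ≈ 23077.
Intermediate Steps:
j(W, v) = 79/4 + W/4 + v/4 (j(W, v) = ((W + v) + (34 + 45))/4 = ((W + v) + 79)/4 = (79 + W + v)/4 = 79/4 + W/4 + v/4)
p(z, S) = -177 + 3*S + 3*z (p(z, S) = 6 + 3*((z + S) - 61) = 6 + 3*((S + z) - 61) = 6 + 3*(-61 + S + z) = 6 + (-183 + 3*S + 3*z) = -177 + 3*S + 3*z)
j(148, 15) + (22732 - p(sqrt(63 + 64), -47)) = (79/4 + (1/4)*148 + (1/4)*15) + (22732 - (-177 + 3*(-47) + 3*sqrt(63 + 64))) = (79/4 + 37 + 15/4) + (22732 - (-177 - 141 + 3*sqrt(127))) = 121/2 + (22732 - (-318 + 3*sqrt(127))) = 121/2 + (22732 + (318 - 3*sqrt(127))) = 121/2 + (23050 - 3*sqrt(127)) = 46221/2 - 3*sqrt(127)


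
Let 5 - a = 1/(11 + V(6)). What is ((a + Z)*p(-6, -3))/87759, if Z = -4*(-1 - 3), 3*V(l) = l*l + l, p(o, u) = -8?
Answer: -4192/2193975 ≈ -0.0019107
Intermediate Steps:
V(l) = l/3 + l**2/3 (V(l) = (l*l + l)/3 = (l**2 + l)/3 = (l + l**2)/3 = l/3 + l**2/3)
Z = 16 (Z = -4*(-4) = 16)
a = 124/25 (a = 5 - 1/(11 + (1/3)*6*(1 + 6)) = 5 - 1/(11 + (1/3)*6*7) = 5 - 1/(11 + 14) = 5 - 1/25 = 124/25 ≈ 4.9600)
((a + Z)*p(-6, -3))/87759 = ((124/25 + 16)*(-8))/87759 = ((524/25)*(-8))*(1/87759) = -4192/25*1/87759 = -4192/2193975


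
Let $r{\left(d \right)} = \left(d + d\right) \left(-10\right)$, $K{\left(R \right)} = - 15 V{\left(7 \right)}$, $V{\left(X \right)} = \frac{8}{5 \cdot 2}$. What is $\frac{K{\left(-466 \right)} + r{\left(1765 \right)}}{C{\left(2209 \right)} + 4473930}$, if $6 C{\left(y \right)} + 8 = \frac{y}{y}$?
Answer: $- \frac{211872}{26843573} \approx -0.0078928$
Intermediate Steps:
$C{\left(y \right)} = - \frac{7}{6}$ ($C{\left(y \right)} = - \frac{4}{3} + \frac{y \frac{1}{y}}{6} = - \frac{4}{3} + \frac{1}{6} \cdot 1 = - \frac{4}{3} + \frac{1}{6} = - \frac{7}{6}$)
$V{\left(X \right)} = \frac{4}{5}$ ($V{\left(X \right)} = \frac{8}{10} = 8 \cdot \frac{1}{10} = \frac{4}{5}$)
$K{\left(R \right)} = -12$ ($K{\left(R \right)} = \left(-15\right) \frac{4}{5} = -12$)
$r{\left(d \right)} = - 20 d$ ($r{\left(d \right)} = 2 d \left(-10\right) = - 20 d$)
$\frac{K{\left(-466 \right)} + r{\left(1765 \right)}}{C{\left(2209 \right)} + 4473930} = \frac{-12 - 35300}{- \frac{7}{6} + 4473930} = \frac{-12 - 35300}{\frac{26843573}{6}} = \left(-35312\right) \frac{6}{26843573} = - \frac{211872}{26843573}$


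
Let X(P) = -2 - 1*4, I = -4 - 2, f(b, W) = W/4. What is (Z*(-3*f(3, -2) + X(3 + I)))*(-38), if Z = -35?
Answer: -5985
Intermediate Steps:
f(b, W) = W/4 (f(b, W) = W*(¼) = W/4)
I = -6
X(P) = -6 (X(P) = -2 - 4 = -6)
(Z*(-3*f(3, -2) + X(3 + I)))*(-38) = -35*(-3*(-2)/4 - 6)*(-38) = -35*(-3*(-½) - 6)*(-38) = -35*(3/2 - 6)*(-38) = -35*(-9/2)*(-38) = (315/2)*(-38) = -5985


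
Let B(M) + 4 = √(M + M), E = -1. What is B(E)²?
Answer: (4 - I*√2)² ≈ 14.0 - 11.314*I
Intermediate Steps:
B(M) = -4 + √2*√M (B(M) = -4 + √(M + M) = -4 + √(2*M) = -4 + √2*√M)
B(E)² = (-4 + √2*√(-1))² = (-4 + √2*I)² = (-4 + I*√2)²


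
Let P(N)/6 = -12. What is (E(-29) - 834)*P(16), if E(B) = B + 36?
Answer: 59544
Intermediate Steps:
E(B) = 36 + B
P(N) = -72 (P(N) = 6*(-12) = -72)
(E(-29) - 834)*P(16) = ((36 - 29) - 834)*(-72) = (7 - 834)*(-72) = -827*(-72) = 59544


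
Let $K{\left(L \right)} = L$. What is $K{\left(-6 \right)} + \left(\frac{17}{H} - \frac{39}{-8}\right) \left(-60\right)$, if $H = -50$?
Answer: $- \frac{2781}{10} \approx -278.1$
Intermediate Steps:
$K{\left(-6 \right)} + \left(\frac{17}{H} - \frac{39}{-8}\right) \left(-60\right) = -6 + \left(\frac{17}{-50} - \frac{39}{-8}\right) \left(-60\right) = -6 + \left(17 \left(- \frac{1}{50}\right) - - \frac{39}{8}\right) \left(-60\right) = -6 + \left(- \frac{17}{50} + \frac{39}{8}\right) \left(-60\right) = -6 + \frac{907}{200} \left(-60\right) = -6 - \frac{2721}{10} = - \frac{2781}{10}$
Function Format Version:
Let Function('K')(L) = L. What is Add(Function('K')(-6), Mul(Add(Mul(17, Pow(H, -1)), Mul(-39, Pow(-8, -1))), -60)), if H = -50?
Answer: Rational(-2781, 10) ≈ -278.10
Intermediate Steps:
Add(Function('K')(-6), Mul(Add(Mul(17, Pow(H, -1)), Mul(-39, Pow(-8, -1))), -60)) = Add(-6, Mul(Add(Mul(17, Pow(-50, -1)), Mul(-39, Pow(-8, -1))), -60)) = Add(-6, Mul(Add(Mul(17, Rational(-1, 50)), Mul(-39, Rational(-1, 8))), -60)) = Add(-6, Mul(Add(Rational(-17, 50), Rational(39, 8)), -60)) = Add(-6, Mul(Rational(907, 200), -60)) = Add(-6, Rational(-2721, 10)) = Rational(-2781, 10)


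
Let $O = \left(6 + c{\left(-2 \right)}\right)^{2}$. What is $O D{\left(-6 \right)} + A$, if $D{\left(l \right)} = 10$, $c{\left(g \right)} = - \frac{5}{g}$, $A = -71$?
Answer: $\frac{1303}{2} \approx 651.5$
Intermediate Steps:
$O = \frac{289}{4}$ ($O = \left(6 - \frac{5}{-2}\right)^{2} = \left(6 - - \frac{5}{2}\right)^{2} = \left(6 + \frac{5}{2}\right)^{2} = \left(\frac{17}{2}\right)^{2} = \frac{289}{4} \approx 72.25$)
$O D{\left(-6 \right)} + A = \frac{289}{4} \cdot 10 - 71 = \frac{1445}{2} - 71 = \frac{1303}{2}$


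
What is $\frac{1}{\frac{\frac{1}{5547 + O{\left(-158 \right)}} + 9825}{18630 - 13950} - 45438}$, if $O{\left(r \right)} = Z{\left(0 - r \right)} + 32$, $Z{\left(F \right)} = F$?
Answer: $- \frac{13424580}{609957883027} \approx -2.2009 \cdot 10^{-5}$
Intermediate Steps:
$O{\left(r \right)} = 32 - r$ ($O{\left(r \right)} = \left(0 - r\right) + 32 = - r + 32 = 32 - r$)
$\frac{1}{\frac{\frac{1}{5547 + O{\left(-158 \right)}} + 9825}{18630 - 13950} - 45438} = \frac{1}{\frac{\frac{1}{5547 + \left(32 - -158\right)} + 9825}{18630 - 13950} - 45438} = \frac{1}{\frac{\frac{1}{5547 + \left(32 + 158\right)} + 9825}{4680} - 45438} = \frac{1}{\left(\frac{1}{5547 + 190} + 9825\right) \frac{1}{4680} - 45438} = \frac{1}{\left(\frac{1}{5737} + 9825\right) \frac{1}{4680} - 45438} = \frac{1}{\frac{56366026}{5737} \cdot \frac{1}{4680} - 45438} = \frac{1}{\frac{28183013}{13424580} - 45438} = \frac{1}{- \frac{609957883027}{13424580}} = - \frac{13424580}{609957883027}$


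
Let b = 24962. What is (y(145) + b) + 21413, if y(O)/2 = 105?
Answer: 46585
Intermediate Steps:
y(O) = 210 (y(O) = 2*105 = 210)
(y(145) + b) + 21413 = (210 + 24962) + 21413 = 25172 + 21413 = 46585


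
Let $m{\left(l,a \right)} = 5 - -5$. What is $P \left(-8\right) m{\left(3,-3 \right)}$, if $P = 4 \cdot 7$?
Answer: $-2240$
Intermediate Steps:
$m{\left(l,a \right)} = 10$ ($m{\left(l,a \right)} = 5 + 5 = 10$)
$P = 28$
$P \left(-8\right) m{\left(3,-3 \right)} = 28 \left(-8\right) 10 = \left(-224\right) 10 = -2240$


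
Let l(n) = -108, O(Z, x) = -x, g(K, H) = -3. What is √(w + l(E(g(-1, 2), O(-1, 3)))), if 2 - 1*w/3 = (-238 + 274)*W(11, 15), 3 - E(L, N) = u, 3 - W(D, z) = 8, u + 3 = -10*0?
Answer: √438 ≈ 20.928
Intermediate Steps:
u = -3 (u = -3 - 10*0 = -3 + 0 = -3)
W(D, z) = -5 (W(D, z) = 3 - 1*8 = 3 - 8 = -5)
E(L, N) = 6 (E(L, N) = 3 - 1*(-3) = 3 + 3 = 6)
w = 546 (w = 6 - 3*(-238 + 274)*(-5) = 6 - 108*(-5) = 6 - 3*(-180) = 6 + 540 = 546)
√(w + l(E(g(-1, 2), O(-1, 3)))) = √(546 - 108) = √438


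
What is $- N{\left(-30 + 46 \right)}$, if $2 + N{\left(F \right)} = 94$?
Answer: $-92$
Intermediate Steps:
$N{\left(F \right)} = 92$ ($N{\left(F \right)} = -2 + 94 = 92$)
$- N{\left(-30 + 46 \right)} = \left(-1\right) 92 = -92$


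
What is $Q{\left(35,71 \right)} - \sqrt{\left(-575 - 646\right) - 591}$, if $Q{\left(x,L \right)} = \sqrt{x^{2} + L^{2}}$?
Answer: $\sqrt{6266} - 2 i \sqrt{453} \approx 79.158 - 42.568 i$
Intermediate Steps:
$Q{\left(x,L \right)} = \sqrt{L^{2} + x^{2}}$
$Q{\left(35,71 \right)} - \sqrt{\left(-575 - 646\right) - 591} = \sqrt{71^{2} + 35^{2}} - \sqrt{\left(-575 - 646\right) - 591} = \sqrt{5041 + 1225} - \sqrt{\left(-575 - 646\right) - 591} = \sqrt{6266} - \sqrt{-1221 - 591} = \sqrt{6266} - \sqrt{-1812} = \sqrt{6266} - 2 i \sqrt{453}$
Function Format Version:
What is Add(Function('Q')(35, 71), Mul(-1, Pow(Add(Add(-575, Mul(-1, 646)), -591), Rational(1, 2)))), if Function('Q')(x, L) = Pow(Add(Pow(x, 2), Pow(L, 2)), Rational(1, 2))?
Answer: Add(Pow(6266, Rational(1, 2)), Mul(-2, I, Pow(453, Rational(1, 2)))) ≈ Add(79.158, Mul(-42.568, I))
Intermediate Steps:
Function('Q')(x, L) = Pow(Add(Pow(L, 2), Pow(x, 2)), Rational(1, 2))
Add(Function('Q')(35, 71), Mul(-1, Pow(Add(Add(-575, Mul(-1, 646)), -591), Rational(1, 2)))) = Add(Pow(Add(Pow(71, 2), Pow(35, 2)), Rational(1, 2)), Mul(-1, Pow(Add(Add(-575, Mul(-1, 646)), -591), Rational(1, 2)))) = Add(Pow(Add(5041, 1225), Rational(1, 2)), Mul(-1, Pow(Add(Add(-575, -646), -591), Rational(1, 2)))) = Add(Pow(6266, Rational(1, 2)), Mul(-1, Pow(Add(-1221, -591), Rational(1, 2)))) = Add(Pow(6266, Rational(1, 2)), Mul(-1, Pow(-1812, Rational(1, 2)))) = Add(Pow(6266, Rational(1, 2)), Mul(-1, Mul(2, I, Pow(453, Rational(1, 2))))) = Add(Pow(6266, Rational(1, 2)), Mul(-2, I, Pow(453, Rational(1, 2))))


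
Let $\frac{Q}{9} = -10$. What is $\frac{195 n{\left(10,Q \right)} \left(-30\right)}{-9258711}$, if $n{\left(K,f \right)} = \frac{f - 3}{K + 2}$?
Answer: $- \frac{30225}{6172474} \approx -0.0048967$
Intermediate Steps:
$Q = -90$ ($Q = 9 \left(-10\right) = -90$)
$n{\left(K,f \right)} = \frac{-3 + f}{2 + K}$
$\frac{195 n{\left(10,Q \right)} \left(-30\right)}{-9258711} = \frac{195 \frac{-3 - 90}{2 + 10} \left(-30\right)}{-9258711} = 195 \cdot \frac{1}{12} \left(-93\right) \left(-30\right) \left(- \frac{1}{9258711}\right) = 195 \left(- \frac{31}{4}\right) \left(-30\right) \left(- \frac{1}{9258711}\right) = \left(- \frac{6045}{4}\right) \left(-30\right) \left(- \frac{1}{9258711}\right) = \frac{90675}{2} \left(- \frac{1}{9258711}\right) = - \frac{30225}{6172474}$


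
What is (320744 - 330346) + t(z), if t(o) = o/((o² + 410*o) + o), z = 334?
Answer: -7153489/745 ≈ -9602.0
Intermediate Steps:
t(o) = o/(o² + 411*o)
(320744 - 330346) + t(z) = (320744 - 330346) + 1/(411 + 334) = -9602 + 1/745 = -7153489/745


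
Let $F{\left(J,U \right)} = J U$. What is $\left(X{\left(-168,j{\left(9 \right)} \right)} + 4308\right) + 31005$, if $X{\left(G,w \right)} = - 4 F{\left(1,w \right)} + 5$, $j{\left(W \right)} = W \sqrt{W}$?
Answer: $35210$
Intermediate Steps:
$j{\left(W \right)} = W^{\frac{3}{2}}$
$X{\left(G,w \right)} = 5 - 4 w$ ($X{\left(G,w \right)} = - 4 \cdot 1 w + 5 = - 4 w + 5 = 5 - 4 w$)
$\left(X{\left(-168,j{\left(9 \right)} \right)} + 4308\right) + 31005 = \left(\left(5 - 4 \cdot 9^{\frac{3}{2}}\right) + 4308\right) + 31005 = \left(\left(5 - 108\right) + 4308\right) + 31005 = \left(-103 + 4308\right) + 31005 = 4205 + 31005 = 35210$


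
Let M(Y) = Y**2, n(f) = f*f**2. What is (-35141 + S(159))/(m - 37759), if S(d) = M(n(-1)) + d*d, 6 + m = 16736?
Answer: 9859/21029 ≈ 0.46883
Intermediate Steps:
m = 16730 (m = -6 + 16736 = 16730)
n(f) = f**3
S(d) = 1 + d**2 (S(d) = ((-1)**3)**2 + d*d = (-1)**2 + d**2 = 1 + d**2)
(-35141 + S(159))/(m - 37759) = (-35141 + (1 + 159**2))/(16730 - 37759) = (-35141 + (1 + 25281))/(-21029) = (-35141 + 25282)*(-1/21029) = -9859*(-1/21029) = 9859/21029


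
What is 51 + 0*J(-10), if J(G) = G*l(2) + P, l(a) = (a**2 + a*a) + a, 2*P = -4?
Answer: 51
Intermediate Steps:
P = -2 (P = (1/2)*(-4) = -2)
l(a) = a + 2*a**2 (l(a) = (a**2 + a**2) + a = 2*a**2 + a = a + 2*a**2)
J(G) = -2 + 10*G (J(G) = G*(2*(1 + 2*2)) - 2 = G*(2*(1 + 4)) - 2 = G*(2*5) - 2 = G*10 - 2 = 10*G - 2 = -2 + 10*G)
51 + 0*J(-10) = 51 + 0*(-2 + 10*(-10)) = 51 + 0*(-2 - 100) = 51 + 0*(-102) = 51 + 0 = 51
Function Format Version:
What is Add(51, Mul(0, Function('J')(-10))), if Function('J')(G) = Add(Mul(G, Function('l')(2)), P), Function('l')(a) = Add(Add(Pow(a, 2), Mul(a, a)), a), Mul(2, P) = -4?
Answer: 51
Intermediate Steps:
P = -2 (P = Mul(Rational(1, 2), -4) = -2)
Function('l')(a) = Add(a, Mul(2, Pow(a, 2))) (Function('l')(a) = Add(Add(Pow(a, 2), Pow(a, 2)), a) = Add(Mul(2, Pow(a, 2)), a) = Add(a, Mul(2, Pow(a, 2))))
Function('J')(G) = Add(-2, Mul(10, G)) (Function('J')(G) = Add(Mul(G, Mul(2, Add(1, Mul(2, 2)))), -2) = Add(Mul(G, Mul(2, Add(1, 4))), -2) = Add(Mul(G, Mul(2, 5)), -2) = Add(Mul(G, 10), -2) = Add(Mul(10, G), -2) = Add(-2, Mul(10, G)))
Add(51, Mul(0, Function('J')(-10))) = Add(51, Mul(0, Add(-2, Mul(10, -10)))) = Add(51, Mul(0, Add(-2, -100))) = Add(51, Mul(0, -102)) = Add(51, 0) = 51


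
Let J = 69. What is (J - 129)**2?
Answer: 3600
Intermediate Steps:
(J - 129)**2 = (69 - 129)**2 = (-60)**2 = 3600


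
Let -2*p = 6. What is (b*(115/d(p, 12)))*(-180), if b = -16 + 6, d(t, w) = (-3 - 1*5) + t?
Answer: -207000/11 ≈ -18818.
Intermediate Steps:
p = -3 (p = -½*6 = -3)
d(t, w) = -8 + t (d(t, w) = (-3 - 5) + t = -8 + t)
b = -10
(b*(115/d(p, 12)))*(-180) = -1150/(-8 - 3)*(-180) = -1150/(-11)*(-180) = -1150*(-1)/11*(-180) = -10*(-115/11)*(-180) = (1150/11)*(-180) = -207000/11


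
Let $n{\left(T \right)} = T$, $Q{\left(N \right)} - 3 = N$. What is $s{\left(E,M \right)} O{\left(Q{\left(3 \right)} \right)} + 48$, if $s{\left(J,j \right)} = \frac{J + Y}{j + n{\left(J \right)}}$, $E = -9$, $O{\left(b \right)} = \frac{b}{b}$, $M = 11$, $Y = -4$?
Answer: $\frac{83}{2} \approx 41.5$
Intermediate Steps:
$Q{\left(N \right)} = 3 + N$
$O{\left(b \right)} = 1$
$s{\left(J,j \right)} = \frac{-4 + J}{J + j}$ ($s{\left(J,j \right)} = \frac{J - 4}{j + J} = \frac{-4 + J}{J + j}$)
$s{\left(E,M \right)} O{\left(Q{\left(3 \right)} \right)} + 48 = \frac{-4 - 9}{-9 + 11} \cdot 1 + 48 = \frac{1}{2} \left(-13\right) 1 + 48 = \left(- \frac{13}{2}\right) 1 + 48 = - \frac{13}{2} + 48 = \frac{83}{2}$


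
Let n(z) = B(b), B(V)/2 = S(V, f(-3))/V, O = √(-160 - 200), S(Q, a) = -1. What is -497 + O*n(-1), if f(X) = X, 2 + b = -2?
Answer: -497 + 3*I*√10 ≈ -497.0 + 9.4868*I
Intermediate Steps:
b = -4 (b = -2 - 2 = -4)
O = 6*I*√10 (O = √(-360) = 6*I*√10 ≈ 18.974*I)
B(V) = -2/V (B(V) = 2*(-1/V) = -2/V)
n(z) = ½ (n(z) = -2/(-4) = -2*(-¼) = ½)
-497 + O*n(-1) = -497 + (6*I*√10)*(½) = -497 + 3*I*√10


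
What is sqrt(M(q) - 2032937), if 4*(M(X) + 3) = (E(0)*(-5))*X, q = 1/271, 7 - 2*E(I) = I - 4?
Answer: 5*I*sqrt(95552734978)/1084 ≈ 1425.8*I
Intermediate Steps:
E(I) = 11/2 - I/2 (E(I) = 7/2 - (I - 4)/2 = 7/2 - (-4 + I)/2 = 7/2 + (2 - I/2) = 11/2 - I/2)
q = 1/271 ≈ 0.0036900
M(X) = -3 - 55*X/8 (M(X) = -3 + (((11/2 - 1/2*0)*(-5))*X)/4 = -3 + (((11/2 + 0)*(-5))*X)/4 = -3 + (((11/2)*(-5))*X)/4 = -3 + (-55*X/2)/4 = -3 - 55*X/8)
sqrt(M(q) - 2032937) = sqrt((-3 - 55/8*1/271) - 2032937) = sqrt((-3 - 55/2168) - 2032937) = sqrt(-6559/2168 - 2032937) = sqrt(-4407413975/2168) = 5*I*sqrt(95552734978)/1084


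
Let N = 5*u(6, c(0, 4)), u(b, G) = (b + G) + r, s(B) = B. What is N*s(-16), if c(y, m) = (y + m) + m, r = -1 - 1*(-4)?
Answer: -1360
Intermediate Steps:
r = 3 (r = -1 + 4 = 3)
c(y, m) = y + 2*m (c(y, m) = (m + y) + m = y + 2*m)
u(b, G) = 3 + G + b (u(b, G) = (b + G) + 3 = (G + b) + 3 = 3 + G + b)
N = 85 (N = 5*(3 + (0 + 2*4) + 6) = 5*(3 + (0 + 8) + 6) = 5*(3 + 8 + 6) = 5*17 = 85)
N*s(-16) = 85*(-16) = -1360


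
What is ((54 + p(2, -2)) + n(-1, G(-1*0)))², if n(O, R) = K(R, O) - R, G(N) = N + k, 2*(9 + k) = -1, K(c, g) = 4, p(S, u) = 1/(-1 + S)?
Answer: 18769/4 ≈ 4692.3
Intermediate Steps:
k = -19/2 (k = -9 + (½)*(-1) = -9 - ½ = -19/2 ≈ -9.5000)
G(N) = -19/2 + N (G(N) = N - 19/2 = -19/2 + N)
n(O, R) = 4 - R
((54 + p(2, -2)) + n(-1, G(-1*0)))² = ((54 + 1/(-1 + 2)) + (4 - (-19/2 - 1*0)))² = ((54 + 1/1) + (4 - (-19/2 + 0)))² = ((54 + 1) + (4 - 1*(-19/2)))² = (55 + (4 + 19/2))² = (55 + 27/2)² = (137/2)² = 18769/4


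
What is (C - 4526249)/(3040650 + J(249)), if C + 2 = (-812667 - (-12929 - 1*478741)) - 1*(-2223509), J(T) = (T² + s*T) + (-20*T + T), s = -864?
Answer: -2623739/2882784 ≈ -0.91014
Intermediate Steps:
J(T) = T² - 883*T (J(T) = (T² - 864*T) + (-20*T + T) = (T² - 864*T) - 19*T = T² - 883*T)
C = 1902510 (C = -2 + ((-812667 - (-12929 - 1*478741)) - 1*(-2223509)) = -2 + ((-812667 - (-12929 - 478741)) + 2223509) = -2 + ((-812667 - 1*(-491670)) + 2223509) = -2 + ((-812667 + 491670) + 2223509) = -2 + (-320997 + 2223509) = -2 + 1902512 = 1902510)
(C - 4526249)/(3040650 + J(249)) = (1902510 - 4526249)/(3040650 + 249*(-883 + 249)) = -2623739/(3040650 + 249*(-634)) = -2623739/(3040650 - 157866) = -2623739/2882784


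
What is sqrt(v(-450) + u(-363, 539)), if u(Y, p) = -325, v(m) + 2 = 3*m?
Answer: I*sqrt(1677) ≈ 40.951*I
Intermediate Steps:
v(m) = -2 + 3*m
sqrt(v(-450) + u(-363, 539)) = sqrt((-2 + 3*(-450)) - 325) = sqrt((-2 - 1350) - 325) = sqrt(-1352 - 325) = sqrt(-1677) = I*sqrt(1677)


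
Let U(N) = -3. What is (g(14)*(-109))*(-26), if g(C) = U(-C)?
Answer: -8502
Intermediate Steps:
g(C) = -3
(g(14)*(-109))*(-26) = -3*(-109)*(-26) = 327*(-26) = -8502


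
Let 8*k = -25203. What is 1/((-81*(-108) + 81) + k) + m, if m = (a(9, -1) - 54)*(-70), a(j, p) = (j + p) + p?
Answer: 149461418/45429 ≈ 3290.0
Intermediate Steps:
a(j, p) = j + 2*p
k = -25203/8 (k = (⅛)*(-25203) = -25203/8 ≈ -3150.4)
m = 3290 (m = ((9 + 2*(-1)) - 54)*(-70) = ((9 - 2) - 54)*(-70) = (7 - 54)*(-70) = -47*(-70) = 3290)
1/((-81*(-108) + 81) + k) + m = 1/((-81*(-108) + 81) - 25203/8) + 3290 = 1/((8748 + 81) - 25203/8) + 3290 = 1/(8829 - 25203/8) + 3290 = 1/(45429/8) + 3290 = 8/45429 + 3290 = 149461418/45429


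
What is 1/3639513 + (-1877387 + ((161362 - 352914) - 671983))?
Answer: -9975621250985/3639513 ≈ -2.7409e+6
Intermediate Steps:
1/3639513 + (-1877387 + ((161362 - 352914) - 671983)) = 1/3639513 + (-1877387 + (-191552 - 671983)) = 1/3639513 + (-1877387 - 863535) = 1/3639513 - 2740922 = -9975621250985/3639513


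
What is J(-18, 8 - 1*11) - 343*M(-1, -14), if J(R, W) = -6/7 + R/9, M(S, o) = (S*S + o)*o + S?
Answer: -434601/7 ≈ -62086.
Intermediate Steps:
M(S, o) = S + o*(o + S**2) (M(S, o) = (S**2 + o)*o + S = (o + S**2)*o + S = o*(o + S**2) + S = S + o*(o + S**2))
J(R, W) = -6/7 + R/9 (J(R, W) = -6*1/7 + R*(1/9) = -6/7 + R/9)
J(-18, 8 - 1*11) - 343*M(-1, -14) = (-6/7 + (1/9)*(-18)) - 343*(-1 + (-14)**2 - 14*(-1)**2) = (-6/7 - 2) - 343*(-1 + 196 - 14*1) = -20/7 - 343*(-1 + 196 - 14) = -20/7 - 343*181 = -20/7 - 62083 = -434601/7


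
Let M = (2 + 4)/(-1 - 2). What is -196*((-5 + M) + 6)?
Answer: 196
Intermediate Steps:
M = -2 (M = 6/(-3) = 6*(-1/3) = -2)
-196*((-5 + M) + 6) = -196*((-5 - 2) + 6) = -196*(-7 + 6) = -196*(-1) = 196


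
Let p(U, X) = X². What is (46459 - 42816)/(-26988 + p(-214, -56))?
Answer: -3643/23852 ≈ -0.15273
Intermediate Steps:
(46459 - 42816)/(-26988 + p(-214, -56)) = (46459 - 42816)/(-26988 + (-56)²) = 3643/(-26988 + 3136) = 3643/(-23852) = 3643*(-1/23852) = -3643/23852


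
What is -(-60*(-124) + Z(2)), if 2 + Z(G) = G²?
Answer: -7442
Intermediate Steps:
Z(G) = -2 + G²
-(-60*(-124) + Z(2)) = -(-60*(-124) + (-2 + 2²)) = -(7440 + (-2 + 4)) = -(7440 + 2) = -1*7442 = -7442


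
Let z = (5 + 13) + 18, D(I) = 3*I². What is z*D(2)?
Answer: 432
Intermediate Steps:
z = 36 (z = 18 + 18 = 36)
z*D(2) = 36*(3*2²) = 36*(3*4) = 36*12 = 432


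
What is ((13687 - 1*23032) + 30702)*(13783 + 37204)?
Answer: 1088929359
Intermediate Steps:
((13687 - 1*23032) + 30702)*(13783 + 37204) = ((13687 - 23032) + 30702)*50987 = (-9345 + 30702)*50987 = 21357*50987 = 1088929359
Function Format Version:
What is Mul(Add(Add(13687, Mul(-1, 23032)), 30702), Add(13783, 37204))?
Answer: 1088929359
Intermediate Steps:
Mul(Add(Add(13687, Mul(-1, 23032)), 30702), Add(13783, 37204)) = Mul(Add(Add(13687, -23032), 30702), 50987) = Mul(Add(-9345, 30702), 50987) = Mul(21357, 50987) = 1088929359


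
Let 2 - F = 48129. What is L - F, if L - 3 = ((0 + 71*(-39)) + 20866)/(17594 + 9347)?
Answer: 1296688427/26941 ≈ 48131.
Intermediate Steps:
F = -48127 (F = 2 - 1*48129 = 2 - 48129 = -48127)
L = 98920/26941 (L = 3 + ((0 + 71*(-39)) + 20866)/(17594 + 9347) = 3 + ((0 - 2769) + 20866)/26941 = 3 + (-2769 + 20866)*(1/26941) = 3 + 18097*(1/26941) = 3 + 18097/26941 = 98920/26941 ≈ 3.6717)
L - F = 98920/26941 - 1*(-48127) = 98920/26941 + 48127 = 1296688427/26941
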